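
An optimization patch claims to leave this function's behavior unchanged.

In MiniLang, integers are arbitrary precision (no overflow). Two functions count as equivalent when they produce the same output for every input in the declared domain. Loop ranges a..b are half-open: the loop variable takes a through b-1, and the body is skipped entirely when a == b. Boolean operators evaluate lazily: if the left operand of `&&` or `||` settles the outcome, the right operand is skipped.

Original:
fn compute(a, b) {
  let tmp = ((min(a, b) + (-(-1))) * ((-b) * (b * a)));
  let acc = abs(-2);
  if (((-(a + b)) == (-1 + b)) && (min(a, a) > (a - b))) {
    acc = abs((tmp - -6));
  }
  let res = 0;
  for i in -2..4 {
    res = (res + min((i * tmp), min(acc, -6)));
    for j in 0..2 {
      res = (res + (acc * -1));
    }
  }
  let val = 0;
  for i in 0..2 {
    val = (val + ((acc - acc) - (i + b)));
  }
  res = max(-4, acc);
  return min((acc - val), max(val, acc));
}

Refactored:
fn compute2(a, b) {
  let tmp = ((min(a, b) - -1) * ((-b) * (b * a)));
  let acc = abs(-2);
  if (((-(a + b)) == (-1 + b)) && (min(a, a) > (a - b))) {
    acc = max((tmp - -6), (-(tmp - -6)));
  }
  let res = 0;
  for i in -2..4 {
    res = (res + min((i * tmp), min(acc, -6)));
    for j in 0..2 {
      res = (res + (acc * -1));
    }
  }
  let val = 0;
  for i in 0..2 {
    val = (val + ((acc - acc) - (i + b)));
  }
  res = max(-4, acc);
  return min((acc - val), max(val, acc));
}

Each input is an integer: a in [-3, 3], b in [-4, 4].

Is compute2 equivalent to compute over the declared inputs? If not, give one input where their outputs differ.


Equivalent — the differences include constant usage differs, and arithmetic usage differs, and min/max/abs usage differs, yet no declared input distinguishes the two.
Spot check at a=-2, b=3 — compute: tmp=-18, then acc=2, then (((-(a + b)) == (-1 + b)) && (min(a, a) > (a - b))) is false, then res=0, then (i=-2), then res=-6, then (j=0), then res=-8, then (j=1), then res=-10, then (i=-1), then res=-16, then (j=0), then res=-18, then (j=1), then res=-20, then (i=0), then res=-26, then (j=0), then res=-28, then (j=1), then res=-30, then (i=1), then res=-48, then (j=0), then res=-50, then (j=1), then res=-52, then (i=2), then res=-88, then (j=0), then res=-90, then (j=1), then res=-92, then (i=3), then res=-146, then (j=0), then res=-148, then (j=1), then res=-150, then val=0, then (i=0), then val=-3, then (i=1), then val=-7, then res=2, then returns 2. compute2: tmp=-18, then acc=2, then (((-(a + b)) == (-1 + b)) && (min(a, a) > (a - b))) is false, then res=0, then (i=-2), then res=-6, then (j=0), then res=-8, then (j=1), then res=-10, then (i=-1), then res=-16, then (j=0), then res=-18, then (j=1), then res=-20, then (i=0), then res=-26, then (j=0), then res=-28, then (j=1), then res=-30, then (i=1), then res=-48, then (j=0), then res=-50, then (j=1), then res=-52, then (i=2), then res=-88, then (j=0), then res=-90, then (j=1), then res=-92, then (i=3), then res=-146, then (j=0), then res=-148, then (j=1), then res=-150, then val=0, then (i=0), then val=-3, then (i=1), then val=-7, then res=2, then returns 2. Both give 2.
An exhaustive pass over the 63 declared inputs shows identical outputs.
verdict: equivalent


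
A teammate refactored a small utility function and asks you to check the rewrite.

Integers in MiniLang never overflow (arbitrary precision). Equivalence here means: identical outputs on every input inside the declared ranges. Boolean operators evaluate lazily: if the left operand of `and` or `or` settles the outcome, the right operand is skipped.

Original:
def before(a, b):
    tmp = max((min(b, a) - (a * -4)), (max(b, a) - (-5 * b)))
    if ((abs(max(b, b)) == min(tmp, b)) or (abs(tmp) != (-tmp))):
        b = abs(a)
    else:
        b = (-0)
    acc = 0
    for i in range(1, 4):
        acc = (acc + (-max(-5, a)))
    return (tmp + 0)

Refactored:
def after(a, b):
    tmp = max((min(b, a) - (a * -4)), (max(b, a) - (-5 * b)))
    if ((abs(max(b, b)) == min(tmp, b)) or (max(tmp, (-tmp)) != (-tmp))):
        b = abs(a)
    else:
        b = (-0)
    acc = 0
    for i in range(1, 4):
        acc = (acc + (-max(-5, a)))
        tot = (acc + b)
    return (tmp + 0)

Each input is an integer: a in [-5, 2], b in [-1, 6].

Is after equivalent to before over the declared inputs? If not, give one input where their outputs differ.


Behavior is preserved: although min/max/abs usage differs, statement counts differ, local variable names differ, arithmetic usage differs, the outputs never diverge.
One worked example (a=-5, b=1) — before: tmp=6, then ((abs(max(b, b)) == min(tmp, b)) or (abs(tmp) != (-tmp))) is true, then b=5, then acc=0, then (i=1), then acc=5, then (i=2), then acc=10, then (i=3), then acc=15, then returns 6; after: tmp=6, then ((abs(max(b, b)) == min(tmp, b)) or (max(tmp, (-tmp)) != (-tmp))) is true, then b=5, then acc=0, then (i=1), then acc=5, then tot=10, then (i=2), then acc=10, then tot=15, then (i=3), then acc=15, then tot=20, then returns 6; agreement on 6.
Every one of the 64 inputs gives matching results.
verdict: equivalent


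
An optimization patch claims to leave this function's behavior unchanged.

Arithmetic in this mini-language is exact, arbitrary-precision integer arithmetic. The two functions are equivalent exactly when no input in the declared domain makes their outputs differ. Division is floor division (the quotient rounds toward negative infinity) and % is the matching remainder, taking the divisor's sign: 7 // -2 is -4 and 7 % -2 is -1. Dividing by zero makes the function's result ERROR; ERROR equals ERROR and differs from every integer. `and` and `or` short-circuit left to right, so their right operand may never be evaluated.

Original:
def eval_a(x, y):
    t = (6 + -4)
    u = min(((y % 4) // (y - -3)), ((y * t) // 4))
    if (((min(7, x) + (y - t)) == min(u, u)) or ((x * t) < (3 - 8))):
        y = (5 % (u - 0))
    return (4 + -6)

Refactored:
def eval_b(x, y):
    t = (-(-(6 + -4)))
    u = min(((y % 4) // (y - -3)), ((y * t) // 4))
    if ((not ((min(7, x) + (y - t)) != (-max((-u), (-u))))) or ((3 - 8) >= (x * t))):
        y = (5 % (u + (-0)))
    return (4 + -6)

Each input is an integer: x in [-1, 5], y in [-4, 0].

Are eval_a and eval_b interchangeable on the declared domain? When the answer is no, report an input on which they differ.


There is a behavioral-looking edit here, yet the outcome never shifts on this domain.
As a probe, take x=4, y=-4: eval_a runs t=2, then u=-2, then (((min(7, x) + (y - t)) == min(u, u)) or ((x * t) < (3 - 8))) is true, then y=-1, then returns -2; eval_b runs t=2, then u=-2, then ((not ((min(7, x) + (y - t)) != (-max((-u), (-u))))) or ((3 - 8) >= (x * t))) is true, then y=-1, then returns -2; both end at -2.
An exhaustive pass over the 35 declared inputs shows identical outputs.
verdict: equivalent


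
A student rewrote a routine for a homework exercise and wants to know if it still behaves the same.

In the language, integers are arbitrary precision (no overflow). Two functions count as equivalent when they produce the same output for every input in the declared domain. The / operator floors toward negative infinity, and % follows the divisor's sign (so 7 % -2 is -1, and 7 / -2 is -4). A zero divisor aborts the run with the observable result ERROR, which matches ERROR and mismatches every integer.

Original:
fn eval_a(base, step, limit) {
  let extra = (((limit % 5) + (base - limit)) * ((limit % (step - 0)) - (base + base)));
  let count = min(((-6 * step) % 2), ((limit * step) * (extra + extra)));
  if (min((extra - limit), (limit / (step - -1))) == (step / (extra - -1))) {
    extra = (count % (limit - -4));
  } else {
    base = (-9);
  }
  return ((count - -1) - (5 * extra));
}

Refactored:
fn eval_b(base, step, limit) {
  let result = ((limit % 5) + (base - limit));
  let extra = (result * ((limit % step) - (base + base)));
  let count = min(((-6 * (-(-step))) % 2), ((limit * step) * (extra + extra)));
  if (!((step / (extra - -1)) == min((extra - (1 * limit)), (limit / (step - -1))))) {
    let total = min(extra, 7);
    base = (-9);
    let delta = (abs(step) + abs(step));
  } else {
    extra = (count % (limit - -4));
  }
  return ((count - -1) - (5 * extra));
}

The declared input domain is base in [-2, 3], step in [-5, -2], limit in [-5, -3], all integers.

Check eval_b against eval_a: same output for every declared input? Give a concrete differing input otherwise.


Side by side, the visible changes include: boolean connective usage differs, arithmetic usage differs, min/max/abs usage differs, statement counts differ, local variable names differ, constant usage differs.
Spot check at base=0, step=-3, limit=-5 — eval_a: extra := -10 | count := -300 | (min((extra - limit), (limit / (step - -1))) == (step / (extra - -1))): false | base := -9 | result -249. eval_b: result := 5 | extra := -10 | count := -300 | (!((step / (extra - -1)) == min((extra - (1 * limit)), (limit / (step - -1))))): true | total := -10 | base := -9 | delta := 6 | result -249. Both give -249.
Checked all 72 inputs in the declared domain: the outputs agree on every one.
verdict: equivalent


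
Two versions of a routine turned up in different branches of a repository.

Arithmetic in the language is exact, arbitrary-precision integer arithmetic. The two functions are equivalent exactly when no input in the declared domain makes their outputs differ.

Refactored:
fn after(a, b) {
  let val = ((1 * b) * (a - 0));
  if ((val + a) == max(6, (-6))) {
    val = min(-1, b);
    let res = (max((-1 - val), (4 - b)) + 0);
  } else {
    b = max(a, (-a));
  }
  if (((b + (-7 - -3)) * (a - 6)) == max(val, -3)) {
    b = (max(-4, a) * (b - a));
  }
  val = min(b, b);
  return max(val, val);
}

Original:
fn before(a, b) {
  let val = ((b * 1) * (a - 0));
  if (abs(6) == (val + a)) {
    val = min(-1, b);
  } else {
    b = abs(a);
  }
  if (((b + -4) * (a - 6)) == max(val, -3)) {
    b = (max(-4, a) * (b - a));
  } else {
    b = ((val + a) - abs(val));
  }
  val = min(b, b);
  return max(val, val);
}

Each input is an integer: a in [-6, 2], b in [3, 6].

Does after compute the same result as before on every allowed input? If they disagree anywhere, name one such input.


Consider the input a=-6, b=3.
before: val=-18, then (abs(6) == (val + a)) is false, then b=6, then (((b + -4) * (a - 6)) == max(val, -3)) is false, then b=-42, then val=-42, then returns -42
after: val=-18, then ((val + a) == max(6, (-6))) is false, then b=6, then (((b + (-7 - -3)) * (a - 6)) == max(val, -3)) is false, then val=6, then returns 6
-42 against 6: the behavior changed.
verdict: not equivalent; witness: a=-6, b=3


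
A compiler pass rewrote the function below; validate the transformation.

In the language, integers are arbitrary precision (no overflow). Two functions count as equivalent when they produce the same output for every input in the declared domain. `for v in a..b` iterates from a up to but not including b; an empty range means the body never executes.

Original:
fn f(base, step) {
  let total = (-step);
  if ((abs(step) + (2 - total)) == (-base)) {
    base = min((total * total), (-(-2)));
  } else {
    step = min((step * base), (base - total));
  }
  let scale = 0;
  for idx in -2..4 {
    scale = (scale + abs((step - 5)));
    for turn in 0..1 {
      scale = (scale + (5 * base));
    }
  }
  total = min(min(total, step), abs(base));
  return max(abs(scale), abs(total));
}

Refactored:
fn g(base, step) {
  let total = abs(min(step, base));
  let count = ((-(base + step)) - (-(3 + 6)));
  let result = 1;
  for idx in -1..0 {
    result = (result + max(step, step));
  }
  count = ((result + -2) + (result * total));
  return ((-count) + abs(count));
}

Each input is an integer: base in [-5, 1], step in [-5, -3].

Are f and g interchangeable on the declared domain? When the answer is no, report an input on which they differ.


At base=-5, step=-5: f gives 60, g gives 52.
verdict: not equivalent; witness: base=-5, step=-5


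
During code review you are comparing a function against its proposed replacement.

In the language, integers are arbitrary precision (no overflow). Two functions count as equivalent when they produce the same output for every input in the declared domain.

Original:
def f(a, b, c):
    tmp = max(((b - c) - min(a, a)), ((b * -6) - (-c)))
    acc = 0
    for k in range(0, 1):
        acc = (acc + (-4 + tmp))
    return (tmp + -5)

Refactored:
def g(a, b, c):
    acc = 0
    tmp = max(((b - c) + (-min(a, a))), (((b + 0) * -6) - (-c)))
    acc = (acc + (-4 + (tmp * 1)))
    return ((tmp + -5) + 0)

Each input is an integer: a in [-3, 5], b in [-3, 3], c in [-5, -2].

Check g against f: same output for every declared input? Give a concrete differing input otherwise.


Reading the diff, among the changes: loop structure differs, and local variable names differ, and arithmetic usage differs, and statement counts differ, and constant usage differs.
As a probe, take a=-1, b=-3, c=-5: f runs tmp := 13 | acc := 0 | iter k=0: | acc := 9 | result 8; g runs acc := 0 | tmp := 13 | acc := 9 | result 8; both end at 8.
Sweeping the whole domain (252 inputs) finds no disagreement.
verdict: equivalent


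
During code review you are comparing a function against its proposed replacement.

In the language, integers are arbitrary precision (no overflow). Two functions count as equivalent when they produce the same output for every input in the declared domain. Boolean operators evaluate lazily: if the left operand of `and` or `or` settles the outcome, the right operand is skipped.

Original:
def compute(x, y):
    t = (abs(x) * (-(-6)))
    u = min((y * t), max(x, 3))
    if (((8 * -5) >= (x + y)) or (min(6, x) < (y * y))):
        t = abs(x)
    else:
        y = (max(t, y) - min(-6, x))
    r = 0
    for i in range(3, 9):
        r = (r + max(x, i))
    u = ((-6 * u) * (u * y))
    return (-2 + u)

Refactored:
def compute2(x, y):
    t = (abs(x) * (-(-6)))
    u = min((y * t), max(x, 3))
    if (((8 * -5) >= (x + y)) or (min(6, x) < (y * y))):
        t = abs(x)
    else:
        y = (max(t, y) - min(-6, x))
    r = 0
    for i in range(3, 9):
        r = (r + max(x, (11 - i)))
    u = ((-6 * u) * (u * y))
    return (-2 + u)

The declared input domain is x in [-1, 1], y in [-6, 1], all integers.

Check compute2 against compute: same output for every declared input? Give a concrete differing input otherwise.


Equivalent — the differences include constant usage differs, plus arithmetic usage differs, yet no declared input distinguishes the two.
One worked example (x=0, y=-1) — compute: t=0, then u=0, then (((8 * -5) >= (x + y)) or (min(6, x) < (y * y))) is true, then t=0, then r=0, then (i=3), then r=3, then (i=4), then r=7, then (i=5), then r=12, then (i=6), then r=18, then (i=7), then r=25, then (i=8), then r=33, then u=0, then returns -2; compute2: t=0, then u=0, then (((8 * -5) >= (x + y)) or (min(6, x) < (y * y))) is true, then t=0, then r=0, then (i=3), then r=8, then (i=4), then r=15, then (i=5), then r=21, then (i=6), then r=26, then (i=7), then r=30, then (i=8), then r=33, then u=0, then returns -2; agreement on -2.
An exhaustive pass over the 24 declared inputs shows identical outputs.
verdict: equivalent


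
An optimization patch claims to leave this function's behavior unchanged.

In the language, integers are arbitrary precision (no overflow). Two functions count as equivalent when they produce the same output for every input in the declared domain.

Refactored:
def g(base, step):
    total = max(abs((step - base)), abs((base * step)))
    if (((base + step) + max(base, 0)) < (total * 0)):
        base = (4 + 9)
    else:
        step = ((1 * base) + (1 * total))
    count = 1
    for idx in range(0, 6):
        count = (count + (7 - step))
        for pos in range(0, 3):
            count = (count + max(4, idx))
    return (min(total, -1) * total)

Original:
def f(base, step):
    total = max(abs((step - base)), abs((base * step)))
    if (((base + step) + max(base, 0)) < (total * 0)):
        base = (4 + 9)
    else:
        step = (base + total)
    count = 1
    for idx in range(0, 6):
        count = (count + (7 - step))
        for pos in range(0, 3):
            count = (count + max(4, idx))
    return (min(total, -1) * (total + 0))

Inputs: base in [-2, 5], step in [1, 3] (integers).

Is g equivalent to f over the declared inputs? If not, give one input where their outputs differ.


Side by side, the visible changes include: arithmetic usage differs; and constant usage differs.
Tracing base=2, step=2: f: total = 4; (((base + step) + max(base, 0)) < (total * 0)) -> false; step = 6; count = 1; [idx=0]; count = 2; [pos=0]; count = 6; [pos=1]; count = 10; [pos=2]; count = 14; [idx=1]; count = 15; [pos=0]; count = 19; [pos=1]; count = 23; [pos=2]; count = 27; [idx=2]; count = 28; [pos=0]; count = 32; [pos=1]; count = 36; [pos=2]; count = 40; [idx=3]; count = 41; [pos=0]; count = 45; [pos=1]; count = 49; [pos=2]; count = 53; [idx=4]; count = 54; [pos=0]; count = 58; [pos=1]; count = 62; [pos=2]; count = 66; [idx=5]; count = 67; [pos=0]; count = 72; [pos=1]; count = 77; [pos=2]; count = 82; return -4 | g: total = 4; (((base + step) + max(base, 0)) < (total * 0)) -> false; step = 6; count = 1; [idx=0]; count = 2; [pos=0]; count = 6; [pos=1]; count = 10; [pos=2]; count = 14; [idx=1]; count = 15; [pos=0]; count = 19; [pos=1]; count = 23; [pos=2]; count = 27; [idx=2]; count = 28; [pos=0]; count = 32; [pos=1]; count = 36; [pos=2]; count = 40; [idx=3]; count = 41; [pos=0]; count = 45; [pos=1]; count = 49; [pos=2]; count = 53; [idx=4]; count = 54; [pos=0]; count = 58; [pos=1]; count = 62; [pos=2]; count = 66; [idx=5]; count = 67; [pos=0]; count = 72; [pos=1]; count = 77; [pos=2]; count = 82; return -4 — matching result -4.
Every one of the 24 inputs gives matching results.
verdict: equivalent


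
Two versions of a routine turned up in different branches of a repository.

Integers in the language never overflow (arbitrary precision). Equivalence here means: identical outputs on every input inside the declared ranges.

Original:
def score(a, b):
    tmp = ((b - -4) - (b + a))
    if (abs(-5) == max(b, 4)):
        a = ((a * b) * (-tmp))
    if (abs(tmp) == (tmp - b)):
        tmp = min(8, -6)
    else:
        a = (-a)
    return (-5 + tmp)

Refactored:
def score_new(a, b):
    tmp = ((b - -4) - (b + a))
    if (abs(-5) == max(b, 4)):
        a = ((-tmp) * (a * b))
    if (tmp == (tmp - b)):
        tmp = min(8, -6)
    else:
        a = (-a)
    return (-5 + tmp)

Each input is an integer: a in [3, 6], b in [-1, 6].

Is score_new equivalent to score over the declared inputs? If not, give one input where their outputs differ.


Evaluate both at a=5, b=0.
score: tmp := -1 | (abs(-5) == max(b, 4)): false | (abs(tmp) == (tmp - b)): false | a := -5 | result -6
score_new: tmp := -1 | (abs(-5) == max(b, 4)): false | (tmp == (tmp - b)): true | tmp := -6 | result -11
-6 and -11 differ, so these are not the same function on this domain.
verdict: not equivalent; witness: a=5, b=0


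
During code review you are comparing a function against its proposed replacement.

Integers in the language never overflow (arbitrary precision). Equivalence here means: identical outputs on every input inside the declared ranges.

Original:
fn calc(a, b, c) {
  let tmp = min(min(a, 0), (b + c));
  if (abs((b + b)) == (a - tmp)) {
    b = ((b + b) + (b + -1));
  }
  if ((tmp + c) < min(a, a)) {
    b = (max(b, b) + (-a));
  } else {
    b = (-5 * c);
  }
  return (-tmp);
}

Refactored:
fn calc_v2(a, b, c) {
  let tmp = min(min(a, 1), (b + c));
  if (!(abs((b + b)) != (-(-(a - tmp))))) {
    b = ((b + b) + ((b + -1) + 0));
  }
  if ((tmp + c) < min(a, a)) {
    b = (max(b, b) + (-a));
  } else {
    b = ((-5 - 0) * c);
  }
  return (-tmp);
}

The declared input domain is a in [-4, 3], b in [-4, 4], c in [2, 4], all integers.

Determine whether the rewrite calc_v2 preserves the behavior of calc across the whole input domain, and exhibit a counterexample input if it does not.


a=1, b=-3, c=4 yields 0 from calc but -1 from calc_v2.
verdict: not equivalent; witness: a=1, b=-3, c=4


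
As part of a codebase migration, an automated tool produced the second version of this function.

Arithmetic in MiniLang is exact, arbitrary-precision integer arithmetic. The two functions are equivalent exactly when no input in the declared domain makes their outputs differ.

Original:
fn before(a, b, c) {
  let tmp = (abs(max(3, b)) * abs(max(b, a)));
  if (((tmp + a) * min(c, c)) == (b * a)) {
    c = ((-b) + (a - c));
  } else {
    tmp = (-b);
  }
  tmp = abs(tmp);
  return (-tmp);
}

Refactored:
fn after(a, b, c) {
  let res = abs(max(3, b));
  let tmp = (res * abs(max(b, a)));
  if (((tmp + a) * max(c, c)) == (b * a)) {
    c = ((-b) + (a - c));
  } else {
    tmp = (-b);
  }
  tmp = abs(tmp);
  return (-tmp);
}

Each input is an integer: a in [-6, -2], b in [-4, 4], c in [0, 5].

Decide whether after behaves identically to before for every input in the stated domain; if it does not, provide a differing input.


Equivalent. The one real change (`min(c, c)` became `max(c, c)`) has no effect anywhere in the declared ranges.
Every one of the 270 inputs gives matching results.
As a probe, take a=-4, b=1, c=3: before runs tmp = 3; (((tmp + a) * min(c, c)) == (b * a)) -> false; tmp = -1; tmp = 1; return -1; after runs res = 3; tmp = 3; (((tmp + a) * max(c, c)) == (b * a)) -> false; tmp = -1; tmp = 1; return -1; both end at -1.
verdict: equivalent


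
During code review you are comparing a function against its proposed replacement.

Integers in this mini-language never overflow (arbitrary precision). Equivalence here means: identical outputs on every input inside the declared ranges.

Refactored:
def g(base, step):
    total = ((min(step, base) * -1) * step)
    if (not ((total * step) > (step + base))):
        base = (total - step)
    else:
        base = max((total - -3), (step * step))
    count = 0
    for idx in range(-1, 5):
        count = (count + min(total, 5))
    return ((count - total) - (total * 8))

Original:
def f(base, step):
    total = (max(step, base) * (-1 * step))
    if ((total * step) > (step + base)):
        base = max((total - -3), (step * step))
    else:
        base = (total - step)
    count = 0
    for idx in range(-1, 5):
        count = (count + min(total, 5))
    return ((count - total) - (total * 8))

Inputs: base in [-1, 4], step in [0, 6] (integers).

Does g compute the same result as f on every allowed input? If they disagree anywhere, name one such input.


Try base=-1, step=1.
f: total := -1 | ((total * step) > (step + base)): false | base := -2 | count := 0 | iter idx=-1: | count := -1 | iter idx=0: | count := -2 | iter idx=1: | count := -3 | iter idx=2: | count := -4 | iter idx=3: | count := -5 | iter idx=4: | count := -6 | result 3
g: total := 1 | (not ((total * step) > (step + base))): false | base := 4 | count := 0 | iter idx=-1: | count := 1 | iter idx=0: | count := 2 | iter idx=1: | count := 3 | iter idx=2: | count := 4 | iter idx=3: | count := 5 | iter idx=4: | count := 6 | result -3
3 vs -3 — the two versions disagree here.
verdict: not equivalent; witness: base=-1, step=1


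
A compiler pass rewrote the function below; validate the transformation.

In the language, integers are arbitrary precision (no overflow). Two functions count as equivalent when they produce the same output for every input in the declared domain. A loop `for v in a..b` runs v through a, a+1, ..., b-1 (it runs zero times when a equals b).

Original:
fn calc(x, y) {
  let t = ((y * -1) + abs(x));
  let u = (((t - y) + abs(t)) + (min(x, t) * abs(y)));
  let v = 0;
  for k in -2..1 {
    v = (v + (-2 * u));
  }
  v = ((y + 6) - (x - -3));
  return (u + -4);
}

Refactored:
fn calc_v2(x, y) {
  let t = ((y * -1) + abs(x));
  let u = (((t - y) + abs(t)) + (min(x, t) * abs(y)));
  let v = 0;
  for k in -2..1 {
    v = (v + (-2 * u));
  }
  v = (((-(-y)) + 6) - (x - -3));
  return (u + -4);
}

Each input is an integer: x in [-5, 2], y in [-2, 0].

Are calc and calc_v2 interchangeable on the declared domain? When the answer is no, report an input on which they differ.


Equivalent — the differences include same computation, different form, yet no declared input distinguishes the two.
Tracing x=-4, y=-2: calc: t becomes 6; next u becomes 6; next v becomes 0; next at k=-2:; next v becomes -12; next at k=-1:; next v becomes -24; next at k=0:; next v becomes -36; next v becomes 5; next final value 2 | calc_v2: t becomes 6; next u becomes 6; next v becomes 0; next at k=-2:; next v becomes -12; next at k=-1:; next v becomes -24; next at k=0:; next v becomes -36; next v becomes 5; next final value 2 — matching result 2.
Across all 24 domain points the two functions coincide.
verdict: equivalent


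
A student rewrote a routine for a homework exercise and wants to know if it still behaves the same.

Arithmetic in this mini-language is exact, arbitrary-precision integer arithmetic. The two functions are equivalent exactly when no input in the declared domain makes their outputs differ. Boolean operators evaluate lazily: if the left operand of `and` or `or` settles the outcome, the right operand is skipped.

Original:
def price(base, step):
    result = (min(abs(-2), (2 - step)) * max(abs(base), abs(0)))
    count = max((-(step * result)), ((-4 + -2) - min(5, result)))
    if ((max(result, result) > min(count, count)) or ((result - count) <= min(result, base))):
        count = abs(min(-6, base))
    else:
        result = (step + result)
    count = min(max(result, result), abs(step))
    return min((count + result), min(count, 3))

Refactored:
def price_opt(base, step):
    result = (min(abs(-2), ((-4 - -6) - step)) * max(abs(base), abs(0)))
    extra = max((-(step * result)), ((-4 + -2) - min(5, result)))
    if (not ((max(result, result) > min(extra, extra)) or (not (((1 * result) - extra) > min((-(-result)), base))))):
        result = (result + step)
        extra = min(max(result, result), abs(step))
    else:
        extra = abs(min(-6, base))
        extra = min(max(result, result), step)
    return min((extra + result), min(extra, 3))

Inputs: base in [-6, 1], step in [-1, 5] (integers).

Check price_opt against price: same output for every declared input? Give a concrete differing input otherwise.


base=0, step=-1 yields 0 from price but -1 from price_opt.
verdict: not equivalent; witness: base=0, step=-1


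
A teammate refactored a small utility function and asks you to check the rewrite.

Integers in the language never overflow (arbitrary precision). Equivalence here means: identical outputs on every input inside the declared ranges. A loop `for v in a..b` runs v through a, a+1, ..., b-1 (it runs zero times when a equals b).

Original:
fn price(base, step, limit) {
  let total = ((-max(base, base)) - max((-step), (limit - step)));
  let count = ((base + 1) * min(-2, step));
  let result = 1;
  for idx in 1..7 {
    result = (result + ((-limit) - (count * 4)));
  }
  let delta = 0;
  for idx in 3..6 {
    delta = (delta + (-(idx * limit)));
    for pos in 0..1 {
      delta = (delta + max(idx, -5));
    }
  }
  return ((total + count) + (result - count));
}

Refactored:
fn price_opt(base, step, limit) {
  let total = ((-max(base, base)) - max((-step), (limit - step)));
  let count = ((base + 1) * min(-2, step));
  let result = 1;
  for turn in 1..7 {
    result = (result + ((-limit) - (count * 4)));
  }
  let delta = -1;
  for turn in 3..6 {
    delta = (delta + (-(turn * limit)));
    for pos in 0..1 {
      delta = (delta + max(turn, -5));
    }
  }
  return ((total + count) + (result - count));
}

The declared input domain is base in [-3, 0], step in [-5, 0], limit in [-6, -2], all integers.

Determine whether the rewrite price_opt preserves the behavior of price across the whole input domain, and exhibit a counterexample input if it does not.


Equivalent. The suspicious edit (`0` became `-1`) never changes the result for any input inside the declared domain.
Sweeping the whole domain (120 inputs) finds no disagreement.
Spot check at base=-3, step=-1, limit=-3 — price: total=2, then count=4, then result=1, then (idx=1), then result=-12, then (idx=2), then result=-25, then (idx=3), then result=-38, then (idx=4), then result=-51, then (idx=5), then result=-64, then (idx=6), then result=-77, then delta=0, then (idx=3), then delta=9, then (pos=0), then delta=12, then (idx=4), then delta=24, then (pos=0), then delta=28, then (idx=5), then delta=43, then (pos=0), then delta=48, then returns -75. price_opt: total=2, then count=4, then result=1, then (turn=1), then result=-12, then (turn=2), then result=-25, then (turn=3), then result=-38, then (turn=4), then result=-51, then (turn=5), then result=-64, then (turn=6), then result=-77, then delta=-1, then (turn=3), then delta=8, then (pos=0), then delta=11, then (turn=4), then delta=23, then (pos=0), then delta=27, then (turn=5), then delta=42, then (pos=0), then delta=47, then returns -75. Both give -75.
verdict: equivalent


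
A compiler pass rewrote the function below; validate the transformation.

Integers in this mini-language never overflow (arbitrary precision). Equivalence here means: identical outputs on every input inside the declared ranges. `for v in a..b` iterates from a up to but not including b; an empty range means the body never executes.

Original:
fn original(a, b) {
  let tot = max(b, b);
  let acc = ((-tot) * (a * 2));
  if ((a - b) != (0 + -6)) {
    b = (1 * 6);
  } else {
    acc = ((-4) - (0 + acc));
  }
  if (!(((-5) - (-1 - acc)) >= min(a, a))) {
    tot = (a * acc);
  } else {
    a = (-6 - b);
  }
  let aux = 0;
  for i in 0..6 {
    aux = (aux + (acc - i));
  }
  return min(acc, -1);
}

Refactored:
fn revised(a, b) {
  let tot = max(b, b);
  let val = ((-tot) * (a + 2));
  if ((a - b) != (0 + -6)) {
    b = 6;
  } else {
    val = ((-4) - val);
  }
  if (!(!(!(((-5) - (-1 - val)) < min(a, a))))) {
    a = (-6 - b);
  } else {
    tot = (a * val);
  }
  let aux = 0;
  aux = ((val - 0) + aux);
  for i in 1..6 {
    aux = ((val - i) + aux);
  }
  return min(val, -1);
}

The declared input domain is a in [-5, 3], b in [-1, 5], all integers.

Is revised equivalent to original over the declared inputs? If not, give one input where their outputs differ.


Run the pair on a=-5, b=-1.
original: tot = -1; acc = -10; ((a - b) != (0 + -6)) -> true; b = 6; (!(((-5) - (-1 - acc)) >= min(a, a))) -> true; tot = 50; aux = 0; [i=0]; aux = -10; [i=1]; aux = -21; [i=2]; aux = -33; [i=3]; aux = -46; [i=4]; aux = -60; [i=5]; aux = -75; return -10
revised: tot = -1; val = -3; ((a - b) != (0 + -6)) -> true; b = 6; (!(!(!(((-5) - (-1 - val)) < min(a, a))))) -> false; tot = 15; aux = 0; aux = -3; [i=1]; aux = -7; [i=2]; aux = -12; [i=3]; aux = -18; [i=4]; aux = -25; [i=5]; aux = -33; return -3
-10 and -3 differ, so these are not the same function on this domain.
verdict: not equivalent; witness: a=-5, b=-1


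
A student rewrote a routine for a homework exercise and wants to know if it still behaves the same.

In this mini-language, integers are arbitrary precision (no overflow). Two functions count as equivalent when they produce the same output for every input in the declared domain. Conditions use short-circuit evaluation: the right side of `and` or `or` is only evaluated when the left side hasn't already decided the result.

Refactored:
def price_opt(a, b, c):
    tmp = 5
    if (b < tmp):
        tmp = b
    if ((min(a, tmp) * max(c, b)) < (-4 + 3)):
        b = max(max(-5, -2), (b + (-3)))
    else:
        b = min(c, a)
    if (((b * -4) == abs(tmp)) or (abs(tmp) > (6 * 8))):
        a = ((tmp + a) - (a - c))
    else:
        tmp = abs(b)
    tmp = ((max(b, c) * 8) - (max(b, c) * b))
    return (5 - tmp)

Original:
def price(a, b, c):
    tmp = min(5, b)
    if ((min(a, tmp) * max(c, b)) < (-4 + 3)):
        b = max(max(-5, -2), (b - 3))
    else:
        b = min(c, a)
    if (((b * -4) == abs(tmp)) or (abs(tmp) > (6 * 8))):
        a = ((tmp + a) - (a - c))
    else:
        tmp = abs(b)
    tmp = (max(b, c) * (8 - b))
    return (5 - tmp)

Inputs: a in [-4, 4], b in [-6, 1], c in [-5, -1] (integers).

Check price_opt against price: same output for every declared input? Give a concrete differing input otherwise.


Although comparison usage differs; also branching structure differs; also min/max/abs usage differs; also arithmetic usage differs; also statement counts differ, 360/360 inputs agree.
verdict: equivalent


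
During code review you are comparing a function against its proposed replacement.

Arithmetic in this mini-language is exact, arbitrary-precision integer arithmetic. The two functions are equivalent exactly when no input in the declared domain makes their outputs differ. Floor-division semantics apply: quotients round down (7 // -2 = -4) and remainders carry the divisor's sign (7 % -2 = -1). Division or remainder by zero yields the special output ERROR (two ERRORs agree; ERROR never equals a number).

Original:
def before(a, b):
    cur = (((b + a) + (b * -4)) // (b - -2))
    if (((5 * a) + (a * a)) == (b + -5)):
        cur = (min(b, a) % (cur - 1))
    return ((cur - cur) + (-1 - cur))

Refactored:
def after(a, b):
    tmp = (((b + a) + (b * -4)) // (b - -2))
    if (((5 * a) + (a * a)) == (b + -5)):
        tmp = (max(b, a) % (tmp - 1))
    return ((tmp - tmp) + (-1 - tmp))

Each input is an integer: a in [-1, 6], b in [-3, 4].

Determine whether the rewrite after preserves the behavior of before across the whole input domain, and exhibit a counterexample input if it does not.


Run the pair on a=-1, b=1.
before: cur=-2, then (((5 * a) + (a * a)) == (b + -5)) is true, then cur=-1, then returns 0
after: tmp=-2, then (((5 * a) + (a * a)) == (b + -5)) is true, then tmp=-2, then returns 1
0 vs 1 — the two versions disagree here.
verdict: not equivalent; witness: a=-1, b=1


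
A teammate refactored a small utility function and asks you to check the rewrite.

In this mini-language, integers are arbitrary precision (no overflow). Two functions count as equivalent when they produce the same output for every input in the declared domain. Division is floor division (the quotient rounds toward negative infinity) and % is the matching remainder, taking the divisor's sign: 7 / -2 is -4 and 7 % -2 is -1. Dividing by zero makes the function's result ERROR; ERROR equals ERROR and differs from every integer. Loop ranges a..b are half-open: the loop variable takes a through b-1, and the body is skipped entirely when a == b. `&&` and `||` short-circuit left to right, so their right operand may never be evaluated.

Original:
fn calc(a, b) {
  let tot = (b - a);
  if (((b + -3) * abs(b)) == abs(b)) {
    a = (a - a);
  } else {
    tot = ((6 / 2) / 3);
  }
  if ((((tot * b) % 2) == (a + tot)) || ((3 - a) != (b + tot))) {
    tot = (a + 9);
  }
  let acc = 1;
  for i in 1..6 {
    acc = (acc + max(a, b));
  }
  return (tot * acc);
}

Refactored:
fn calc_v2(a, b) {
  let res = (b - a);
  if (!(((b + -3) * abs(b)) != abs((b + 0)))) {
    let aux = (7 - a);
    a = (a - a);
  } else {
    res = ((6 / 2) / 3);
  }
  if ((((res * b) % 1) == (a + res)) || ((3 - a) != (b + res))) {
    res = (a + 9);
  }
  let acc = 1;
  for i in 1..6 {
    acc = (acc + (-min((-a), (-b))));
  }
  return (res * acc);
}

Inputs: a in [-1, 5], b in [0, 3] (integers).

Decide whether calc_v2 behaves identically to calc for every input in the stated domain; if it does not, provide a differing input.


Evaluate both at a=-1, b=3.
calc: tot becomes 4; next (((b + -3) * abs(b)) == abs(b)) evaluates to false; next tot becomes 1; next ((((tot * b) % 2) == (a + tot)) || ((3 - a) != (b + tot))) evaluates to false; next acc becomes 1; next at i=1:; next acc becomes 4; next at i=2:; next acc becomes 7; next at i=3:; next acc becomes 10; next at i=4:; next acc becomes 13; next at i=5:; next acc becomes 16; next final value 16
calc_v2: res becomes 4; next (!(((b + -3) * abs(b)) != abs((b + 0)))) evaluates to false; next res becomes 1; next ((((res * b) % 1) == (a + res)) || ((3 - a) != (b + res))) evaluates to true; next res becomes 8; next acc becomes 1; next at i=1:; next acc becomes 4; next at i=2:; next acc becomes 7; next at i=3:; next acc becomes 10; next at i=4:; next acc becomes 13; next at i=5:; next acc becomes 16; next final value 128
16 and 128 differ, so these are not the same function on this domain.
verdict: not equivalent; witness: a=-1, b=3


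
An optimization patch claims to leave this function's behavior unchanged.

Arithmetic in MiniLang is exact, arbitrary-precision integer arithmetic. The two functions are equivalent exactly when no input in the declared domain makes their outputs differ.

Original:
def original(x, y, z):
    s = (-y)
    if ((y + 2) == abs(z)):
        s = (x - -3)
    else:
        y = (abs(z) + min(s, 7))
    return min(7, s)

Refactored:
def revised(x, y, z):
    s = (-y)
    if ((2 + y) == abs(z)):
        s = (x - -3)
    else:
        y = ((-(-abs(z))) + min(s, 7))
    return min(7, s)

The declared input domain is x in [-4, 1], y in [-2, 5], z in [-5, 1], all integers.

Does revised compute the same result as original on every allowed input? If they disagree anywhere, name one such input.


Although same computation, different form, 336/336 inputs agree.
verdict: equivalent


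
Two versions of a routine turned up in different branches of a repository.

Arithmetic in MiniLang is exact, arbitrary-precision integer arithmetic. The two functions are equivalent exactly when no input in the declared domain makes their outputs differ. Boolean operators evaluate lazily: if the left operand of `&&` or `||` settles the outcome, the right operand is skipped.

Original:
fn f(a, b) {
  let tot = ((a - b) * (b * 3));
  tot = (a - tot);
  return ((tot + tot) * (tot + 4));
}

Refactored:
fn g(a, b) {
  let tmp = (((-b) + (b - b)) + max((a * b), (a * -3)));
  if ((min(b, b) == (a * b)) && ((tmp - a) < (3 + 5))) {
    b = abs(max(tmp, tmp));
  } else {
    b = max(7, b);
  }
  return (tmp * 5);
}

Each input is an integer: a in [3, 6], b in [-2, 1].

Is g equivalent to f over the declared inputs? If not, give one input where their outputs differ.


There is a counterexample at a=3, b=-2: 2442 on one side, -20 on the other.
f: tot = -30; tot = 33; return 2442
g: tmp = -4; ((min(b, b) == (a * b)) && ((tmp - a) < (3 + 5))) -> false; b = 7; return -20
verdict: not equivalent; witness: a=3, b=-2


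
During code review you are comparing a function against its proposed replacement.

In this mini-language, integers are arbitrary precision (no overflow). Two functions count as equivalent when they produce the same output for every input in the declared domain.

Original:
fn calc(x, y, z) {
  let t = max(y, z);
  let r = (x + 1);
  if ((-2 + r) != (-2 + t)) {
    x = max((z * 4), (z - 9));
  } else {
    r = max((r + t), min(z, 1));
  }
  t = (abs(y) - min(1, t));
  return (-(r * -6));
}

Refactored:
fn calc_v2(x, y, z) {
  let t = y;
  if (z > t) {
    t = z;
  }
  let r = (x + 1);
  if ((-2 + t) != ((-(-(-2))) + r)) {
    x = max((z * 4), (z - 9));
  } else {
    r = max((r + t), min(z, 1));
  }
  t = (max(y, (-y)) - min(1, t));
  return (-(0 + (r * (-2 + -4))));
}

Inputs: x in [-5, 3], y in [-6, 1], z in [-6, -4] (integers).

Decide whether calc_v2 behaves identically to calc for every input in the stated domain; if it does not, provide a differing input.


This is a faithful refactor — arithmetic usage differs, and comparison usage differs, and statement counts differ, and min/max/abs usage differs, and constant usage differs, and branching structure differs, but the computed results match everywhere.
Spot check at x=-5, y=-5, z=-5 — calc: t := -5 | r := -4 | ((-2 + r) != (-2 + t)): true | x := -14 | t := 10 | result -24. calc_v2: t := -5 | (z > t): false | r := -4 | ((-2 + t) != ((-(-(-2))) + r)): true | x := -14 | t := 10 | result -24. Both give -24.
Every one of the 216 inputs gives matching results.
verdict: equivalent


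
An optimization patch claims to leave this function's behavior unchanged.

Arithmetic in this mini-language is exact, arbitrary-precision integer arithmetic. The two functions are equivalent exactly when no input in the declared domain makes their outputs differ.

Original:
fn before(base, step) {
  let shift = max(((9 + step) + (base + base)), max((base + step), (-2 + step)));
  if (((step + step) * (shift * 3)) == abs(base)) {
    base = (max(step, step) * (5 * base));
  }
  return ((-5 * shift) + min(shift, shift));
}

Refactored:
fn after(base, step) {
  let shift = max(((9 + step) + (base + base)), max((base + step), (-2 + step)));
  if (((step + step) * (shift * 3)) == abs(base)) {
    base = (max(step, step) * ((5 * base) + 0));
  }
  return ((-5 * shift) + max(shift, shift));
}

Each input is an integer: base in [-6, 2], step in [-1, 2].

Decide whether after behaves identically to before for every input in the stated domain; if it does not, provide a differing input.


Equivalent. The edit looks behavioral (`min(shift, shift)` became `max(shift, shift)`), but over these ranges it never changes the outcome.
Checked all 36 inputs in the declared domain: the outputs agree on every one.
Tracing base=1, step=-1: before: shift becomes 10; next (((step + step) * (shift * 3)) == abs(base)) evaluates to false; next final value -40 | after: shift becomes 10; next (((step + step) * (shift * 3)) == abs(base)) evaluates to false; next final value -40 — matching result -40.
verdict: equivalent
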